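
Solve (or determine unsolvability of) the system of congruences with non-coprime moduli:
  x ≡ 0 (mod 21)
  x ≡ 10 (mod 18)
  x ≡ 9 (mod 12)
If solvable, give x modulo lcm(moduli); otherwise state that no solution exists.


Moduli 21, 18, 12 are not pairwise coprime, so CRT works modulo lcm(m_i) when all pairwise compatibility conditions hold.
Pairwise compatibility: gcd(m_i, m_j) must divide a_i - a_j for every pair.
Merge one congruence at a time:
  Start: x ≡ 0 (mod 21).
  Combine with x ≡ 10 (mod 18): gcd(21, 18) = 3, and 10 - 0 = 10 is NOT divisible by 3.
    ⇒ system is inconsistent (no integer solution).

No solution (the system is inconsistent).


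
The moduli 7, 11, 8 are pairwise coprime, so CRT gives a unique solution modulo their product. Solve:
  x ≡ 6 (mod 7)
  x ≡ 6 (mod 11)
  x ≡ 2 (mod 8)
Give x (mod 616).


Moduli 7, 11, 8 are pairwise coprime; by CRT there is a unique solution modulo M = 7 · 11 · 8 = 616.
Solve pairwise, accumulating the modulus:
  Start with x ≡ 6 (mod 7).
  Combine with x ≡ 6 (mod 11): since gcd(7, 11) = 1, we get a unique residue mod 77.
    Write x = 6 + 7·t and substitute into x ≡ 6 (mod 11): 7·t ≡ 6 − 6 = 0 (mod 11).
    The inverse of 7 mod 11 is 8 (since 7·8 = 56 = 5·11 + 1), so t ≡ 8·0 = 0 ≡ 0 (mod 11).
    Then x = 6 + 7·0 = 6, valid modulo lcm(7, 11) = 77: x ≡ 6 (mod 77).
  Combine with x ≡ 2 (mod 8): since gcd(77, 8) = 1, we get a unique residue mod 616.
    Write x = 6 + 77·t and substitute into x ≡ 2 (mod 8): 77·t ≡ 2 − 6 = -4 (mod 8).
    Reduce coefficients mod 8: 5·t ≡ 4 (mod 8).
    The inverse of 5 mod 8 is 5 (since 5·5 = 25 = 3·8 + 1), so t ≡ 5·4 = 20 ≡ 4 (mod 8).
    Then x = 6 + 77·4 = 314, valid modulo lcm(77, 8) = 616: x ≡ 314 (mod 616).
Verify: 314 mod 7 = 6 ✓, 314 mod 11 = 6 ✓, 314 mod 8 = 2 ✓.

x ≡ 314 (mod 616).


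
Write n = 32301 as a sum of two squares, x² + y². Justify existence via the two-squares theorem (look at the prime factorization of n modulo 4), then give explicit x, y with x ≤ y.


Step 1: Factor n = 32301 = 3^2 · 37 · 97.
Step 2: Check the mod-4 condition on each prime factor: 3 ≡ 3 (mod 4), exponent 2 (must be even); 37 ≡ 1 (mod 4), exponent 1; 97 ≡ 1 (mod 4), exponent 1.
All primes ≡ 3 (mod 4) appear to even exponent (or don't appear), so by the two-squares theorem n IS expressible as a sum of two squares.
Step 3: Build a representation. Group n = k² · m with k = 3 and m = 37 · 97 = 3589 (a product of primes ≡ 1 (mod 4)); a representation of m scales to one of n via (k·x)² + (k·y)² = k²(x² + y²). Each prime p ≡ 1 (mod 4) is itself a sum of two squares; find a² by testing p − a² for a perfect square:
  37: 37 − 1² = 36 = 6² ⇒ 37 = 1² + 6².
  97: 97 − 1² = 96, 97 − 2² = 93, 97 − 3² = 88, 97 − 4² = 81 = 9² ⇒ 97 = 4² + 9².
  Combine using the Brahmagupta–Fibonacci identity (a² + b²)(c² + d²) = (ac − bd)² + (ad + bc)² = (ac + bd)² + (ad − bc)²:
  37 · 97 = 3589: from (1² + 6²)(4² + 9²), take (1·4 − 6·9, 1·9 + 6·4) = (4 − 54, 9 + 24) = (-50, 33); dropping signs (only squares matter) gives (50, 33); check 50² + 33² = 2500 + 1089 = 3589 ✓.
  Scale by k = 3: (3·50, 3·33) = (150, 99).
Step 4: Order so x ≤ y and verify: 99² + 150² = 9801 + 22500 = 32301 = n. ✓

n = 32301 = 99² + 150² (one valid representation with x ≤ y).


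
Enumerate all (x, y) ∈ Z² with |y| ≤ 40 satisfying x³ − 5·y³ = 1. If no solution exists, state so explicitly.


The equation is x³ - 5y³ = 1. For fixed y, x³ = 5·y³ + 1, so a solution requires the RHS to be a perfect cube.
Strategy: iterate y from -40 to 40, compute RHS = 5·y³ + 1, and check whether it is a (positive or negative) perfect cube.
Check small values of y:
  y = 0: RHS = 1 = (1)³ ⇒ x = 1 works.
  y = 1: RHS = 6 is not a perfect cube.
  y = -1: RHS = -4 is not a perfect cube.
  y = 2: RHS = 41 is not a perfect cube.
  y = -2: RHS = -39 is not a perfect cube.
  y = 3: RHS = 136 is not a perfect cube.
  y = -3: RHS = -134 is not a perfect cube.
Continuing the search up to |y| = 40 finds no further solutions beyond those listed.
Collected solutions: (1, 0).

Solutions (with |y| ≤ 40): (1, 0).


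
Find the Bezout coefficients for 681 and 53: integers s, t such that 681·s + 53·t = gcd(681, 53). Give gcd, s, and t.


Euclidean algorithm on (681, 53) — divide until remainder is 0:
  681 = 12 · 53 + 45
  53 = 1 · 45 + 8
  45 = 5 · 8 + 5
  8 = 1 · 5 + 3
  5 = 1 · 3 + 2
  3 = 1 · 2 + 1
  2 = 2 · 1 + 0
gcd(681, 53) = 1.
Track Bezout coefficients alongside the remainders: start with r₀ = 681 = a·1 + b·0 (s = 1, t = 0) and r₁ = 53 = a·0 + b·1 (s = 0, t = 1); each new remainder r_{k+1} = r_{k-1} − q_k·r_k inherits s_{k+1} = s_{k-1} − q_k·s_k, t_{k+1} = t_{k-1} − q_k·t_k, so r_k = a·s_k + b·t_k at every step:
  q = 12: r = 45, s = 1 − 12·0 = 1, t = 0 − 12·1 = -12  (check: 681·1 + 53·(-12) = 45)
  q = 1: r = 8, s = 0 − 1·1 = -1, t = 1 − 1·(-12) = 13  (check: 681·(-1) + 53·13 = 8)
  q = 5: r = 5, s = 1 − 5·(-1) = 6, t = -12 − 5·13 = -77  (check: 681·6 + 53·(-77) = 5)
  q = 1: r = 3, s = -1 − 1·6 = -7, t = 13 − 1·(-77) = 90  (check: 681·(-7) + 53·90 = 3)
  q = 1: r = 2, s = 6 − 1·(-7) = 13, t = -77 − 1·90 = -167  (check: 681·13 + 53·(-167) = 2)
  q = 1: r = 1, s = -7 − 1·13 = -20, t = 90 − 1·(-167) = 257  (check: 681·(-20) + 53·257 = 1)
The row with r = 1 (the gcd) gives the Bezout coefficients s = -20, t = 257.
Result: 681 · (-20) + 53 · (257) = 1.

gcd(681, 53) = 1; s = -20, t = 257 (check: 681·(-20) + 53·257 = 1).


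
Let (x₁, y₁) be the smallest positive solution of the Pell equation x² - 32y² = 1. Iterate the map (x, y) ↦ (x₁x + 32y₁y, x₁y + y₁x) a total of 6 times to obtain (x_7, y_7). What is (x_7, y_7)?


Step 1: Find the fundamental solution (x₁, y₁) of x² - 32y² = 1.
  Expand √32 as a continued fraction. a₀ = ⌊√32⌋ = 5; iterate m_{k+1} = d_k·a_k − m_k, d_{k+1} = (32 − m_{k+1}²)/d_k, a_{k+1} = ⌊(a₀ + m_{k+1})/d_{k+1}⌋ (starting m₀ = 0, d₀ = 1), with convergents p_k = a_k·p_{k-1} + p_{k-2}, q_k = a_k·q_{k-1} + q_{k-2} (p₋₁ = 1, q₋₁ = 0):
  k = 0: a₀ = 5; p₀/q₀ = 5/1; p₀² − 32·q₀² = 25 − 32 = -7.
  k = 1: m = 5, d = 7, a = ⌊(5 + 5)/7⌋ = 1; p/q = (1·5 + 1)/(1·1 + 0) = 6/1; p² − 32·q² = 36 − 32 = 4.
  k = 2: m = 2, d = 4, a = ⌊(5 + 2)/4⌋ = 1; p/q = (1·6 + 5)/(1·1 + 1) = 11/2; p² − 32·q² = 121 − 128 = -7.
  k = 3: m = 2, d = 7, a = ⌊(5 + 2)/7⌋ = 1; p/q = (1·11 + 6)/(1·2 + 1) = 17/3; p² − 32·q² = 289 − 288 = 1.
  The first convergent with p² − 32·q² = 1 gives the fundamental solution (x₁, y₁) = (17, 3).
Step 2: Apply the recurrence (x_{n+1}, y_{n+1}) = (x₁x_n + 32y₁y_n, x₁y_n + y₁x_n) repeatedly.
  From (x_1, y_1) = (17, 3): x_2 = 17·17 + 32·3·3 = 577; y_2 = 17·3 + 3·17 = 102.
  From (x_2, y_2) = (577, 102): x_3 = 17·577 + 32·3·102 = 19601; y_3 = 17·102 + 3·577 = 3465.
  From (x_3, y_3) = (19601, 3465): x_4 = 17·19601 + 32·3·3465 = 665857; y_4 = 17·3465 + 3·19601 = 117708.
  From (x_4, y_4) = (665857, 117708): x_5 = 17·665857 + 32·3·117708 = 22619537; y_5 = 17·117708 + 3·665857 = 3998607.
  From (x_5, y_5) = (22619537, 3998607): x_6 = 17·22619537 + 32·3·3998607 = 768398401; y_6 = 17·3998607 + 3·22619537 = 135834930.
  From (x_6, y_6) = (768398401, 135834930): x_7 = 17·768398401 + 32·3·135834930 = 26102926097; y_7 = 17·135834930 + 3·768398401 = 4614389013.
Step 3: Verify x_7² - 32·y_7² = 681362750825443653409 - 681362750825443653408 = 1 (should be 1). ✓

(x_1, y_1) = (17, 3); (x_7, y_7) = (26102926097, 4614389013).


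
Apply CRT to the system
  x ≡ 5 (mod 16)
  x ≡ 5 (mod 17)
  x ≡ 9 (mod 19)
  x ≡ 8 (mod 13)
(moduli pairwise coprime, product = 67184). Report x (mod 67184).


Product of moduli M = 16 · 17 · 19 · 13 = 67184.
Merge one congruence at a time:
  Start: x ≡ 5 (mod 16).
  Combine with x ≡ 5 (mod 17); new modulus lcm = 272.
    Write x = 5 + 16·t and substitute into x ≡ 5 (mod 17): 16·t ≡ 5 − 5 = 0 (mod 17).
    The inverse of 16 mod 17 is 16 (since 16·16 = 256 = 15·17 + 1), so t ≡ 16·0 = 0 ≡ 0 (mod 17).
    Then x = 5 + 16·0 = 5, valid modulo lcm(16, 17) = 272: x ≡ 5 (mod 272).
  Combine with x ≡ 9 (mod 19); new modulus lcm = 5168.
    Write x = 5 + 272·t and substitute into x ≡ 9 (mod 19): 272·t ≡ 9 − 5 = 4 (mod 19).
    Reduce coefficients mod 19: 6·t ≡ 4 (mod 19).
    The inverse of 6 mod 19 is 16 (since 6·16 = 96 = 5·19 + 1), so t ≡ 16·4 = 64 ≡ 7 (mod 19).
    Then x = 5 + 272·7 = 1909, valid modulo lcm(272, 19) = 5168: x ≡ 1909 (mod 5168).
  Combine with x ≡ 8 (mod 13); new modulus lcm = 67184.
    Write x = 1909 + 5168·t and substitute into x ≡ 8 (mod 13): 5168·t ≡ 8 − 1909 = -1901 (mod 13).
    Reduce coefficients mod 13: 7·t ≡ 10 (mod 13).
    The inverse of 7 mod 13 is 2 (since 7·2 = 14 = 1·13 + 1), so t ≡ 2·10 = 20 ≡ 7 (mod 13).
    Then x = 1909 + 5168·7 = 38085, valid modulo lcm(5168, 13) = 67184: x ≡ 38085 (mod 67184).
Verify against each original: 38085 mod 16 = 5, 38085 mod 17 = 5, 38085 mod 19 = 9, 38085 mod 13 = 8.

x ≡ 38085 (mod 67184).


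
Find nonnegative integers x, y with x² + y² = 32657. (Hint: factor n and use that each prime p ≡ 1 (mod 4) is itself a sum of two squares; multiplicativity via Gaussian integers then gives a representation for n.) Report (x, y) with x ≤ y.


Step 1: Factor n = 32657 = 17^2 · 113.
Step 2: Check the mod-4 condition on each prime factor: 17 ≡ 1 (mod 4), exponent 2; 113 ≡ 1 (mod 4), exponent 1.
All primes ≡ 3 (mod 4) appear to even exponent (or don't appear), so by the two-squares theorem n IS expressible as a sum of two squares.
Step 3: Build a representation. Here n = 17 · 17 · 113 is a product of primes ≡ 1 (mod 4). Each prime p ≡ 1 (mod 4) is itself a sum of two squares; find a² by testing p − a² for a perfect square:
  17: 17 − 1² = 16 = 4² ⇒ 17 = 1² + 4².
  113: 113 − 1² = 112, 113 − 2² = 109, 113 − 3² = 104, 113 − 4² = 97, 113 − 5² = 88, 113 − 6² = 77, 113 − 7² = 64 = 8² ⇒ 113 = 7² + 8².
  Combine using the Brahmagupta–Fibonacci identity (a² + b²)(c² + d²) = (ac − bd)² + (ad + bc)² = (ac + bd)² + (ad − bc)²:
  17 · 17 = 289: from (1² + 4²)(1² + 4²), take (1·1 − 4·4, 1·4 + 4·1) = (1 − 16, 4 + 4) = (-15, 8); dropping signs (only squares matter) gives (15, 8); check 15² + 8² = 225 + 64 = 289 ✓.
  289 · 113 = 32657: from (15² + 8²)(7² + 8²), take (15·7 − 8·8, 15·8 + 8·7) = (105 − 64, 120 + 56) = (41, 176); check 41² + 176² = 1681 + 30976 = 32657 ✓.
Step 4: Order so x ≤ y and verify: 41² + 176² = 1681 + 30976 = 32657 = n. ✓

n = 32657 = 41² + 176² (one valid representation with x ≤ y).


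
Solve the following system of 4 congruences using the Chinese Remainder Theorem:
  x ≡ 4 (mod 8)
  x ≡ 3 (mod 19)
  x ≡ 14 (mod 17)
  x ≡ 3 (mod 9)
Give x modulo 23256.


Product of moduli M = 8 · 19 · 17 · 9 = 23256.
Merge one congruence at a time:
  Start: x ≡ 4 (mod 8).
  Combine with x ≡ 3 (mod 19); new modulus lcm = 152.
    Write x = 4 + 8·t and substitute into x ≡ 3 (mod 19): 8·t ≡ 3 − 4 = -1 (mod 19).
    Reduce coefficients mod 19: 8·t ≡ 18 (mod 19).
    The inverse of 8 mod 19 is 12 (since 8·12 = 96 = 5·19 + 1), so t ≡ 12·18 = 216 ≡ 7 (mod 19).
    Then x = 4 + 8·7 = 60, valid modulo lcm(8, 19) = 152: x ≡ 60 (mod 152).
  Combine with x ≡ 14 (mod 17); new modulus lcm = 2584.
    Write x = 60 + 152·t and substitute into x ≡ 14 (mod 17): 152·t ≡ 14 − 60 = -46 (mod 17).
    Reduce coefficients mod 17: 16·t ≡ 5 (mod 17).
    The inverse of 16 mod 17 is 16 (since 16·16 = 256 = 15·17 + 1), so t ≡ 16·5 = 80 ≡ 12 (mod 17).
    Then x = 60 + 152·12 = 1884, valid modulo lcm(152, 17) = 2584: x ≡ 1884 (mod 2584).
  Combine with x ≡ 3 (mod 9); new modulus lcm = 23256.
    Write x = 1884 + 2584·t and substitute into x ≡ 3 (mod 9): 2584·t ≡ 3 − 1884 = -1881 (mod 9).
    Reduce coefficients mod 9: 1·t ≡ 0 (mod 9).
    So t ≡ 0 (mod 9).
    Then x = 1884 + 2584·0 = 1884, valid modulo lcm(2584, 9) = 23256: x ≡ 1884 (mod 23256).
Verify against each original: 1884 mod 8 = 4, 1884 mod 19 = 3, 1884 mod 17 = 14, 1884 mod 9 = 3.

x ≡ 1884 (mod 23256).


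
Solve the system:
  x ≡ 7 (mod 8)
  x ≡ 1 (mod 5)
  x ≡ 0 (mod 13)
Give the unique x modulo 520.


Moduli 8, 5, 13 are pairwise coprime; by CRT there is a unique solution modulo M = 8 · 5 · 13 = 520.
Solve pairwise, accumulating the modulus:
  Start with x ≡ 7 (mod 8).
  Combine with x ≡ 1 (mod 5): since gcd(8, 5) = 1, we get a unique residue mod 40.
    Write x = 7 + 8·t and substitute into x ≡ 1 (mod 5): 8·t ≡ 1 − 7 = -6 (mod 5).
    Reduce coefficients mod 5: 3·t ≡ 4 (mod 5).
    The inverse of 3 mod 5 is 2 (since 3·2 = 6 = 1·5 + 1), so t ≡ 2·4 = 8 ≡ 3 (mod 5).
    Then x = 7 + 8·3 = 31, valid modulo lcm(8, 5) = 40: x ≡ 31 (mod 40).
  Combine with x ≡ 0 (mod 13): since gcd(40, 13) = 1, we get a unique residue mod 520.
    Write x = 31 + 40·t and substitute into x ≡ 0 (mod 13): 40·t ≡ 0 − 31 = -31 (mod 13).
    Reduce coefficients mod 13: 1·t ≡ 8 (mod 13).
    So t ≡ 8 (mod 13).
    Then x = 31 + 40·8 = 351, valid modulo lcm(40, 13) = 520: x ≡ 351 (mod 520).
Verify: 351 mod 8 = 7 ✓, 351 mod 5 = 1 ✓, 351 mod 13 = 0 ✓.

x ≡ 351 (mod 520).


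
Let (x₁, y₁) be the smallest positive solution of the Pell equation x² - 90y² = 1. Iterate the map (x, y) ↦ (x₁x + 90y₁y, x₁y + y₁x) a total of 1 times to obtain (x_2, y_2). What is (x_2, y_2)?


Step 1: Find the fundamental solution (x₁, y₁) of x² - 90y² = 1.
  Expand √90 as a continued fraction. a₀ = ⌊√90⌋ = 9; iterate m_{k+1} = d_k·a_k − m_k, d_{k+1} = (90 − m_{k+1}²)/d_k, a_{k+1} = ⌊(a₀ + m_{k+1})/d_{k+1}⌋ (starting m₀ = 0, d₀ = 1), with convergents p_k = a_k·p_{k-1} + p_{k-2}, q_k = a_k·q_{k-1} + q_{k-2} (p₋₁ = 1, q₋₁ = 0):
  k = 0: a₀ = 9; p₀/q₀ = 9/1; p₀² − 90·q₀² = 81 − 90 = -9.
  k = 1: m = 9, d = 9, a = ⌊(9 + 9)/9⌋ = 2; p/q = (2·9 + 1)/(2·1 + 0) = 19/2; p² − 90·q² = 361 − 360 = 1.
  The first convergent with p² − 90·q² = 1 gives the fundamental solution (x₁, y₁) = (19, 2).
Step 2: Apply the recurrence (x_{n+1}, y_{n+1}) = (x₁x_n + 90y₁y_n, x₁y_n + y₁x_n) repeatedly.
  From (x_1, y_1) = (19, 2): x_2 = 19·19 + 90·2·2 = 721; y_2 = 19·2 + 2·19 = 76.
Step 3: Verify x_2² - 90·y_2² = 519841 - 519840 = 1 (should be 1). ✓

(x_1, y_1) = (19, 2); (x_2, y_2) = (721, 76).


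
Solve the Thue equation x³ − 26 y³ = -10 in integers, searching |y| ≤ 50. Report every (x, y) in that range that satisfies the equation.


The equation is x³ - 26y³ = -10. For fixed y, x³ = 26·y³ − 10, so a solution requires the RHS to be a perfect cube.
Strategy: iterate y from -50 to 50, compute RHS = 26·y³ − 10, and check whether it is a (positive or negative) perfect cube.
Check small values of y:
  y = 0: RHS = -10 is not a perfect cube.
  y = 1: RHS = 16 is not a perfect cube.
  y = -1: RHS = -36 is not a perfect cube.
  y = 2: RHS = 198 is not a perfect cube.
  y = -2: RHS = -218 is not a perfect cube.
  y = 3: RHS = 692 is not a perfect cube.
  y = -3: RHS = -712 is not a perfect cube.
Continuing the search up to |y| = 50 finds no solutions either.
No (x, y) in the scanned range satisfies the equation.

No integer solutions with |y| ≤ 50.


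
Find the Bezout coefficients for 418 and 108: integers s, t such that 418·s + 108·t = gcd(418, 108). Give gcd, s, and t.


Euclidean algorithm on (418, 108) — divide until remainder is 0:
  418 = 3 · 108 + 94
  108 = 1 · 94 + 14
  94 = 6 · 14 + 10
  14 = 1 · 10 + 4
  10 = 2 · 4 + 2
  4 = 2 · 2 + 0
gcd(418, 108) = 2.
Track Bezout coefficients alongside the remainders: start with r₀ = 418 = a·1 + b·0 (s = 1, t = 0) and r₁ = 108 = a·0 + b·1 (s = 0, t = 1); each new remainder r_{k+1} = r_{k-1} − q_k·r_k inherits s_{k+1} = s_{k-1} − q_k·s_k, t_{k+1} = t_{k-1} − q_k·t_k, so r_k = a·s_k + b·t_k at every step:
  q = 3: r = 94, s = 1 − 3·0 = 1, t = 0 − 3·1 = -3  (check: 418·1 + 108·(-3) = 94)
  q = 1: r = 14, s = 0 − 1·1 = -1, t = 1 − 1·(-3) = 4  (check: 418·(-1) + 108·4 = 14)
  q = 6: r = 10, s = 1 − 6·(-1) = 7, t = -3 − 6·4 = -27  (check: 418·7 + 108·(-27) = 10)
  q = 1: r = 4, s = -1 − 1·7 = -8, t = 4 − 1·(-27) = 31  (check: 418·(-8) + 108·31 = 4)
  q = 2: r = 2, s = 7 − 2·(-8) = 23, t = -27 − 2·31 = -89  (check: 418·23 + 108·(-89) = 2)
The row with r = 2 (the gcd) gives the Bezout coefficients s = 23, t = -89.
Result: 418 · (23) + 108 · (-89) = 2.

gcd(418, 108) = 2; s = 23, t = -89 (check: 418·23 + 108·(-89) = 2).


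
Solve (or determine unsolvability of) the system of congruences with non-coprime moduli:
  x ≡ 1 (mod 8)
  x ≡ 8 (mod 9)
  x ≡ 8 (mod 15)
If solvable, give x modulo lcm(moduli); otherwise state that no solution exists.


Moduli 8, 9, 15 are not pairwise coprime, so CRT works modulo lcm(m_i) when all pairwise compatibility conditions hold.
Pairwise compatibility: gcd(m_i, m_j) must divide a_i - a_j for every pair.
Merge one congruence at a time:
  Start: x ≡ 1 (mod 8).
  Combine with x ≡ 8 (mod 9): gcd(8, 9) = 1; 8 - 1 = 7, which IS divisible by 1, so compatible.
    Write x = 1 + 8·t and substitute into x ≡ 8 (mod 9): 8·t ≡ 8 − 1 = 7 (mod 9).
    The inverse of 8 mod 9 is 8 (since 8·8 = 64 = 7·9 + 1), so t ≡ 8·7 = 56 ≡ 2 (mod 9).
    Then x = 1 + 8·2 = 17, valid modulo lcm(8, 9) = 72: x ≡ 17 (mod 72).
  Combine with x ≡ 8 (mod 15): gcd(72, 15) = 3; 8 - 17 = -9, which IS divisible by 3, so compatible.
    Write x = 17 + 72·t and substitute into x ≡ 8 (mod 15): 72·t ≡ 8 − 17 = -9 (mod 15).
    Divide the congruence (and modulus) by g = 3: 24·t ≡ -3 (mod 5).
    Reduce coefficients mod 5: 4·t ≡ 2 (mod 5).
    The inverse of 4 mod 5 is 4 (since 4·4 = 16 = 3·5 + 1), so t ≡ 4·2 = 8 ≡ 3 (mod 5).
    Then x = 17 + 72·3 = 233, valid modulo lcm(72, 15) = 360: x ≡ 233 (mod 360).
Verify: 233 mod 8 = 1, 233 mod 9 = 8, 233 mod 15 = 8.

x ≡ 233 (mod 360).


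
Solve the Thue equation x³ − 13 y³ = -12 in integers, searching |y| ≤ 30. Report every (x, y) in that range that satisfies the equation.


The equation is x³ - 13y³ = -12. For fixed y, x³ = 13·y³ − 12, so a solution requires the RHS to be a perfect cube.
Strategy: iterate y from -30 to 30, compute RHS = 13·y³ − 12, and check whether it is a (positive or negative) perfect cube.
Check small values of y:
  y = 0: RHS = -12 is not a perfect cube.
  y = 1: RHS = 1 = (1)³ ⇒ x = 1 works.
  y = -1: RHS = -25 is not a perfect cube.
  y = 2: RHS = 92 is not a perfect cube.
  y = -2: RHS = -116 is not a perfect cube.
  y = 3: RHS = 339 is not a perfect cube.
  y = -3: RHS = -363 is not a perfect cube.
Continuing the search up to |y| = 30 finds no further solutions beyond those listed.
Collected solutions: (1, 1).

Solutions (with |y| ≤ 30): (1, 1).


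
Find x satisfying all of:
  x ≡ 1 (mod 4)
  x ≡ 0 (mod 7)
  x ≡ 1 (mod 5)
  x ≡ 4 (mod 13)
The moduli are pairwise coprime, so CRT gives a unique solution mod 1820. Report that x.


Product of moduli M = 4 · 7 · 5 · 13 = 1820.
Merge one congruence at a time:
  Start: x ≡ 1 (mod 4).
  Combine with x ≡ 0 (mod 7); new modulus lcm = 28.
    Write x = 1 + 4·t and substitute into x ≡ 0 (mod 7): 4·t ≡ 0 − 1 = -1 (mod 7).
    Reduce coefficients mod 7: 4·t ≡ 6 (mod 7).
    The inverse of 4 mod 7 is 2 (since 4·2 = 8 = 1·7 + 1), so t ≡ 2·6 = 12 ≡ 5 (mod 7).
    Then x = 1 + 4·5 = 21, valid modulo lcm(4, 7) = 28: x ≡ 21 (mod 28).
  Combine with x ≡ 1 (mod 5); new modulus lcm = 140.
    Write x = 21 + 28·t and substitute into x ≡ 1 (mod 5): 28·t ≡ 1 − 21 = -20 (mod 5).
    Reduce coefficients mod 5: 3·t ≡ 0 (mod 5).
    The inverse of 3 mod 5 is 2 (since 3·2 = 6 = 1·5 + 1), so t ≡ 2·0 = 0 ≡ 0 (mod 5).
    Then x = 21 + 28·0 = 21, valid modulo lcm(28, 5) = 140: x ≡ 21 (mod 140).
  Combine with x ≡ 4 (mod 13); new modulus lcm = 1820.
    Write x = 21 + 140·t and substitute into x ≡ 4 (mod 13): 140·t ≡ 4 − 21 = -17 (mod 13).
    Reduce coefficients mod 13: 10·t ≡ 9 (mod 13).
    The inverse of 10 mod 13 is 4 (since 10·4 = 40 = 3·13 + 1), so t ≡ 4·9 = 36 ≡ 10 (mod 13).
    Then x = 21 + 140·10 = 1421, valid modulo lcm(140, 13) = 1820: x ≡ 1421 (mod 1820).
Verify against each original: 1421 mod 4 = 1, 1421 mod 7 = 0, 1421 mod 5 = 1, 1421 mod 13 = 4.

x ≡ 1421 (mod 1820).


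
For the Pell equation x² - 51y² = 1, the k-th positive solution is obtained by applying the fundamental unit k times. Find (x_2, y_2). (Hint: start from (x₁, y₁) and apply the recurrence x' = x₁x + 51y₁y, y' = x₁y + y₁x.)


Step 1: Find the fundamental solution (x₁, y₁) of x² - 51y² = 1.
  Expand √51 as a continued fraction. a₀ = ⌊√51⌋ = 7; iterate m_{k+1} = d_k·a_k − m_k, d_{k+1} = (51 − m_{k+1}²)/d_k, a_{k+1} = ⌊(a₀ + m_{k+1})/d_{k+1}⌋ (starting m₀ = 0, d₀ = 1), with convergents p_k = a_k·p_{k-1} + p_{k-2}, q_k = a_k·q_{k-1} + q_{k-2} (p₋₁ = 1, q₋₁ = 0):
  k = 0: a₀ = 7; p₀/q₀ = 7/1; p₀² − 51·q₀² = 49 − 51 = -2.
  k = 1: m = 7, d = 2, a = ⌊(7 + 7)/2⌋ = 7; p/q = (7·7 + 1)/(7·1 + 0) = 50/7; p² − 51·q² = 2500 − 2499 = 1.
  The first convergent with p² − 51·q² = 1 gives the fundamental solution (x₁, y₁) = (50, 7).
Step 2: Apply the recurrence (x_{n+1}, y_{n+1}) = (x₁x_n + 51y₁y_n, x₁y_n + y₁x_n) repeatedly.
  From (x_1, y_1) = (50, 7): x_2 = 50·50 + 51·7·7 = 4999; y_2 = 50·7 + 7·50 = 700.
Step 3: Verify x_2² - 51·y_2² = 24990001 - 24990000 = 1 (should be 1). ✓

(x_1, y_1) = (50, 7); (x_2, y_2) = (4999, 700).


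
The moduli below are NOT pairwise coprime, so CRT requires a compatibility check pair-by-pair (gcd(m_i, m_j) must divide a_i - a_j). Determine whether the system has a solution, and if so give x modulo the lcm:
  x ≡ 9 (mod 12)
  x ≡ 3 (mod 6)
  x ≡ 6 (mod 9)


Moduli 12, 6, 9 are not pairwise coprime, so CRT works modulo lcm(m_i) when all pairwise compatibility conditions hold.
Pairwise compatibility: gcd(m_i, m_j) must divide a_i - a_j for every pair.
Merge one congruence at a time:
  Start: x ≡ 9 (mod 12).
  Combine with x ≡ 3 (mod 6): gcd(12, 6) = 6; 3 - 9 = -6, which IS divisible by 6, so compatible.
    Write x = 9 + 12·t and substitute into x ≡ 3 (mod 6): 12·t ≡ 3 − 9 = -6 (mod 6).
    Divide the congruence (and modulus) by g = 6: 2·t ≡ -1 (mod 1).
    Modulo 1 every t works; take t = 0.
    Then x = 9 + 12·0 = 9, valid modulo lcm(12, 6) = 12: x ≡ 9 (mod 12).
  Combine with x ≡ 6 (mod 9): gcd(12, 9) = 3; 6 - 9 = -3, which IS divisible by 3, so compatible.
    Write x = 9 + 12·t and substitute into x ≡ 6 (mod 9): 12·t ≡ 6 − 9 = -3 (mod 9).
    Divide the congruence (and modulus) by g = 3: 4·t ≡ -1 (mod 3).
    Reduce coefficients mod 3: 1·t ≡ 2 (mod 3).
    So t ≡ 2 (mod 3).
    Then x = 9 + 12·2 = 33, valid modulo lcm(12, 9) = 36: x ≡ 33 (mod 36).
Verify: 33 mod 12 = 9, 33 mod 6 = 3, 33 mod 9 = 6.

x ≡ 33 (mod 36).


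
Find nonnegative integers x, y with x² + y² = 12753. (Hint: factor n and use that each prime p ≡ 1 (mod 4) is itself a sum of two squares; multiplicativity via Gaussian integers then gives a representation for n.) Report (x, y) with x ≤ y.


Step 1: Factor n = 12753 = 3^2 · 13 · 109.
Step 2: Check the mod-4 condition on each prime factor: 3 ≡ 3 (mod 4), exponent 2 (must be even); 13 ≡ 1 (mod 4), exponent 1; 109 ≡ 1 (mod 4), exponent 1.
All primes ≡ 3 (mod 4) appear to even exponent (or don't appear), so by the two-squares theorem n IS expressible as a sum of two squares.
Step 3: Build a representation. Group n = k² · m with k = 3 and m = 13 · 109 = 1417 (a product of primes ≡ 1 (mod 4)); a representation of m scales to one of n via (k·x)² + (k·y)² = k²(x² + y²). Each prime p ≡ 1 (mod 4) is itself a sum of two squares; find a² by testing p − a² for a perfect square:
  13: 13 − 1² = 12, 13 − 2² = 9 = 3² ⇒ 13 = 2² + 3².
  109: 109 − 1² = 108, 109 − 2² = 105, 109 − 3² = 100 = 10² ⇒ 109 = 3² + 10².
  Combine using the Brahmagupta–Fibonacci identity (a² + b²)(c² + d²) = (ac − bd)² + (ad + bc)² = (ac + bd)² + (ad − bc)²:
  13 · 109 = 1417: from (2² + 3²)(3² + 10²), take (2·3 − 3·10, 2·10 + 3·3) = (6 − 30, 20 + 9) = (-24, 29); dropping signs (only squares matter) gives (24, 29); check 24² + 29² = 576 + 841 = 1417 ✓.
  Scale by k = 3: (3·24, 3·29) = (72, 87).
Step 4: Order so x ≤ y and verify: 72² + 87² = 5184 + 7569 = 12753 = n. ✓

n = 12753 = 72² + 87² (one valid representation with x ≤ y).


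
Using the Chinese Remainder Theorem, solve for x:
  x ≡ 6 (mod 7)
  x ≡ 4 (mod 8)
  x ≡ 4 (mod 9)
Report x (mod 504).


Moduli 7, 8, 9 are pairwise coprime; by CRT there is a unique solution modulo M = 7 · 8 · 9 = 504.
Solve pairwise, accumulating the modulus:
  Start with x ≡ 6 (mod 7).
  Combine with x ≡ 4 (mod 8): since gcd(7, 8) = 1, we get a unique residue mod 56.
    Write x = 6 + 7·t and substitute into x ≡ 4 (mod 8): 7·t ≡ 4 − 6 = -2 (mod 8).
    Reduce coefficients mod 8: 7·t ≡ 6 (mod 8).
    The inverse of 7 mod 8 is 7 (since 7·7 = 49 = 6·8 + 1), so t ≡ 7·6 = 42 ≡ 2 (mod 8).
    Then x = 6 + 7·2 = 20, valid modulo lcm(7, 8) = 56: x ≡ 20 (mod 56).
  Combine with x ≡ 4 (mod 9): since gcd(56, 9) = 1, we get a unique residue mod 504.
    Write x = 20 + 56·t and substitute into x ≡ 4 (mod 9): 56·t ≡ 4 − 20 = -16 (mod 9).
    Reduce coefficients mod 9: 2·t ≡ 2 (mod 9).
    The inverse of 2 mod 9 is 5 (since 2·5 = 10 = 1·9 + 1), so t ≡ 5·2 = 10 ≡ 1 (mod 9).
    Then x = 20 + 56·1 = 76, valid modulo lcm(56, 9) = 504: x ≡ 76 (mod 504).
Verify: 76 mod 7 = 6 ✓, 76 mod 8 = 4 ✓, 76 mod 9 = 4 ✓.

x ≡ 76 (mod 504).


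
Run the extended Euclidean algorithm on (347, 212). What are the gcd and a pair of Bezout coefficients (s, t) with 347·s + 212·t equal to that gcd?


Euclidean algorithm on (347, 212) — divide until remainder is 0:
  347 = 1 · 212 + 135
  212 = 1 · 135 + 77
  135 = 1 · 77 + 58
  77 = 1 · 58 + 19
  58 = 3 · 19 + 1
  19 = 19 · 1 + 0
gcd(347, 212) = 1.
Track Bezout coefficients alongside the remainders: start with r₀ = 347 = a·1 + b·0 (s = 1, t = 0) and r₁ = 212 = a·0 + b·1 (s = 0, t = 1); each new remainder r_{k+1} = r_{k-1} − q_k·r_k inherits s_{k+1} = s_{k-1} − q_k·s_k, t_{k+1} = t_{k-1} − q_k·t_k, so r_k = a·s_k + b·t_k at every step:
  q = 1: r = 135, s = 1 − 1·0 = 1, t = 0 − 1·1 = -1  (check: 347·1 + 212·(-1) = 135)
  q = 1: r = 77, s = 0 − 1·1 = -1, t = 1 − 1·(-1) = 2  (check: 347·(-1) + 212·2 = 77)
  q = 1: r = 58, s = 1 − 1·(-1) = 2, t = -1 − 1·2 = -3  (check: 347·2 + 212·(-3) = 58)
  q = 1: r = 19, s = -1 − 1·2 = -3, t = 2 − 1·(-3) = 5  (check: 347·(-3) + 212·5 = 19)
  q = 3: r = 1, s = 2 − 3·(-3) = 11, t = -3 − 3·5 = -18  (check: 347·11 + 212·(-18) = 1)
The row with r = 1 (the gcd) gives the Bezout coefficients s = 11, t = -18.
Result: 347 · (11) + 212 · (-18) = 1.

gcd(347, 212) = 1; s = 11, t = -18 (check: 347·11 + 212·(-18) = 1).


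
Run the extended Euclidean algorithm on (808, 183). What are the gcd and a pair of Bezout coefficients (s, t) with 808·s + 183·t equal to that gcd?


Euclidean algorithm on (808, 183) — divide until remainder is 0:
  808 = 4 · 183 + 76
  183 = 2 · 76 + 31
  76 = 2 · 31 + 14
  31 = 2 · 14 + 3
  14 = 4 · 3 + 2
  3 = 1 · 2 + 1
  2 = 2 · 1 + 0
gcd(808, 183) = 1.
Track Bezout coefficients alongside the remainders: start with r₀ = 808 = a·1 + b·0 (s = 1, t = 0) and r₁ = 183 = a·0 + b·1 (s = 0, t = 1); each new remainder r_{k+1} = r_{k-1} − q_k·r_k inherits s_{k+1} = s_{k-1} − q_k·s_k, t_{k+1} = t_{k-1} − q_k·t_k, so r_k = a·s_k + b·t_k at every step:
  q = 4: r = 76, s = 1 − 4·0 = 1, t = 0 − 4·1 = -4  (check: 808·1 + 183·(-4) = 76)
  q = 2: r = 31, s = 0 − 2·1 = -2, t = 1 − 2·(-4) = 9  (check: 808·(-2) + 183·9 = 31)
  q = 2: r = 14, s = 1 − 2·(-2) = 5, t = -4 − 2·9 = -22  (check: 808·5 + 183·(-22) = 14)
  q = 2: r = 3, s = -2 − 2·5 = -12, t = 9 − 2·(-22) = 53  (check: 808·(-12) + 183·53 = 3)
  q = 4: r = 2, s = 5 − 4·(-12) = 53, t = -22 − 4·53 = -234  (check: 808·53 + 183·(-234) = 2)
  q = 1: r = 1, s = -12 − 1·53 = -65, t = 53 − 1·(-234) = 287  (check: 808·(-65) + 183·287 = 1)
The row with r = 1 (the gcd) gives the Bezout coefficients s = -65, t = 287.
Result: 808 · (-65) + 183 · (287) = 1.

gcd(808, 183) = 1; s = -65, t = 287 (check: 808·(-65) + 183·287 = 1).


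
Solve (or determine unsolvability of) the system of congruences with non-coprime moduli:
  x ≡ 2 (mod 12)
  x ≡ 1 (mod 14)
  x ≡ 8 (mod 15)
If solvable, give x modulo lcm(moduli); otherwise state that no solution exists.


Moduli 12, 14, 15 are not pairwise coprime, so CRT works modulo lcm(m_i) when all pairwise compatibility conditions hold.
Pairwise compatibility: gcd(m_i, m_j) must divide a_i - a_j for every pair.
Merge one congruence at a time:
  Start: x ≡ 2 (mod 12).
  Combine with x ≡ 1 (mod 14): gcd(12, 14) = 2, and 1 - 2 = -1 is NOT divisible by 2.
    ⇒ system is inconsistent (no integer solution).

No solution (the system is inconsistent).


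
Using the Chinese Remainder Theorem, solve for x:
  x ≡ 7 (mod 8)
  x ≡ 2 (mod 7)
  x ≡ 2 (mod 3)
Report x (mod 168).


Moduli 8, 7, 3 are pairwise coprime; by CRT there is a unique solution modulo M = 8 · 7 · 3 = 168.
Solve pairwise, accumulating the modulus:
  Start with x ≡ 7 (mod 8).
  Combine with x ≡ 2 (mod 7): since gcd(8, 7) = 1, we get a unique residue mod 56.
    Write x = 7 + 8·t and substitute into x ≡ 2 (mod 7): 8·t ≡ 2 − 7 = -5 (mod 7).
    Reduce coefficients mod 7: 1·t ≡ 2 (mod 7).
    So t ≡ 2 (mod 7).
    Then x = 7 + 8·2 = 23, valid modulo lcm(8, 7) = 56: x ≡ 23 (mod 56).
  Combine with x ≡ 2 (mod 3): since gcd(56, 3) = 1, we get a unique residue mod 168.
    Write x = 23 + 56·t and substitute into x ≡ 2 (mod 3): 56·t ≡ 2 − 23 = -21 (mod 3).
    Reduce coefficients mod 3: 2·t ≡ 0 (mod 3).
    The inverse of 2 mod 3 is 2 (since 2·2 = 4 = 1·3 + 1), so t ≡ 2·0 = 0 ≡ 0 (mod 3).
    Then x = 23 + 56·0 = 23, valid modulo lcm(56, 3) = 168: x ≡ 23 (mod 168).
Verify: 23 mod 8 = 7 ✓, 23 mod 7 = 2 ✓, 23 mod 3 = 2 ✓.

x ≡ 23 (mod 168).


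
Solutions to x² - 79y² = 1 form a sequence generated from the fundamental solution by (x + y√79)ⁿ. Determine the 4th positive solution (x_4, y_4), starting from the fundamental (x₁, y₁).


Step 1: Find the fundamental solution (x₁, y₁) of x² - 79y² = 1.
  Expand √79 as a continued fraction. a₀ = ⌊√79⌋ = 8; iterate m_{k+1} = d_k·a_k − m_k, d_{k+1} = (79 − m_{k+1}²)/d_k, a_{k+1} = ⌊(a₀ + m_{k+1})/d_{k+1}⌋ (starting m₀ = 0, d₀ = 1), with convergents p_k = a_k·p_{k-1} + p_{k-2}, q_k = a_k·q_{k-1} + q_{k-2} (p₋₁ = 1, q₋₁ = 0):
  k = 0: a₀ = 8; p₀/q₀ = 8/1; p₀² − 79·q₀² = 64 − 79 = -15.
  k = 1: m = 8, d = 15, a = ⌊(8 + 8)/15⌋ = 1; p/q = (1·8 + 1)/(1·1 + 0) = 9/1; p² − 79·q² = 81 − 79 = 2.
  k = 2: m = 7, d = 2, a = ⌊(8 + 7)/2⌋ = 7; p/q = (7·9 + 8)/(7·1 + 1) = 71/8; p² − 79·q² = 5041 − 5056 = -15.
  k = 3: m = 7, d = 15, a = ⌊(8 + 7)/15⌋ = 1; p/q = (1·71 + 9)/(1·8 + 1) = 80/9; p² − 79·q² = 6400 − 6399 = 1.
  The first convergent with p² − 79·q² = 1 gives the fundamental solution (x₁, y₁) = (80, 9).
Step 2: Apply the recurrence (x_{n+1}, y_{n+1}) = (x₁x_n + 79y₁y_n, x₁y_n + y₁x_n) repeatedly.
  From (x_1, y_1) = (80, 9): x_2 = 80·80 + 79·9·9 = 12799; y_2 = 80·9 + 9·80 = 1440.
  From (x_2, y_2) = (12799, 1440): x_3 = 80·12799 + 79·9·1440 = 2047760; y_3 = 80·1440 + 9·12799 = 230391.
  From (x_3, y_3) = (2047760, 230391): x_4 = 80·2047760 + 79·9·230391 = 327628801; y_4 = 80·230391 + 9·2047760 = 36861120.
Step 3: Verify x_4² - 79·y_4² = 107340631244697601 - 107340631244697600 = 1 (should be 1). ✓

(x_1, y_1) = (80, 9); (x_4, y_4) = (327628801, 36861120).


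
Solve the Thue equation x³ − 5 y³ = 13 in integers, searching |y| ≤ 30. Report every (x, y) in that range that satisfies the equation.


The equation is x³ - 5y³ = 13. For fixed y, x³ = 5·y³ + 13, so a solution requires the RHS to be a perfect cube.
Strategy: iterate y from -30 to 30, compute RHS = 5·y³ + 13, and check whether it is a (positive or negative) perfect cube.
Check small values of y:
  y = 0: RHS = 13 is not a perfect cube.
  y = 1: RHS = 18 is not a perfect cube.
  y = -1: RHS = 8 = (2)³ ⇒ x = 2 works.
  y = 2: RHS = 53 is not a perfect cube.
  y = -2: RHS = -27 = (-3)³ ⇒ x = -3 works.
  y = 3: RHS = 148 is not a perfect cube.
  y = -3: RHS = -122 is not a perfect cube.
Continuing, at y = 7: RHS = 1728 = (12)³ ⇒ x = 12 works.
Searching the remaining y in |y| ≤ 30 finds no further solutions.
Collected solutions: (2, -1), (-3, -2), (12, 7).

Solutions (with |y| ≤ 30): (2, -1), (-3, -2), (12, 7).


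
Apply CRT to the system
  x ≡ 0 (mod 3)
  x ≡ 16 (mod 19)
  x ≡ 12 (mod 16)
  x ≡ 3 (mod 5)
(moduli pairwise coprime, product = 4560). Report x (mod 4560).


Product of moduli M = 3 · 19 · 16 · 5 = 4560.
Merge one congruence at a time:
  Start: x ≡ 0 (mod 3).
  Combine with x ≡ 16 (mod 19); new modulus lcm = 57.
    Write x = 0 + 3·t and substitute into x ≡ 16 (mod 19): 3·t ≡ 16 − 0 = 16 (mod 19).
    The inverse of 3 mod 19 is 13 (since 3·13 = 39 = 2·19 + 1), so t ≡ 13·16 = 208 ≡ 18 (mod 19).
    Then x = 0 + 3·18 = 54, valid modulo lcm(3, 19) = 57: x ≡ 54 (mod 57).
  Combine with x ≡ 12 (mod 16); new modulus lcm = 912.
    Write x = 54 + 57·t and substitute into x ≡ 12 (mod 16): 57·t ≡ 12 − 54 = -42 (mod 16).
    Reduce coefficients mod 16: 9·t ≡ 6 (mod 16).
    The inverse of 9 mod 16 is 9 (since 9·9 = 81 = 5·16 + 1), so t ≡ 9·6 = 54 ≡ 6 (mod 16).
    Then x = 54 + 57·6 = 396, valid modulo lcm(57, 16) = 912: x ≡ 396 (mod 912).
  Combine with x ≡ 3 (mod 5); new modulus lcm = 4560.
    Write x = 396 + 912·t and substitute into x ≡ 3 (mod 5): 912·t ≡ 3 − 396 = -393 (mod 5).
    Reduce coefficients mod 5: 2·t ≡ 2 (mod 5).
    The inverse of 2 mod 5 is 3 (since 2·3 = 6 = 1·5 + 1), so t ≡ 3·2 = 6 ≡ 1 (mod 5).
    Then x = 396 + 912·1 = 1308, valid modulo lcm(912, 5) = 4560: x ≡ 1308 (mod 4560).
Verify against each original: 1308 mod 3 = 0, 1308 mod 19 = 16, 1308 mod 16 = 12, 1308 mod 5 = 3.

x ≡ 1308 (mod 4560).


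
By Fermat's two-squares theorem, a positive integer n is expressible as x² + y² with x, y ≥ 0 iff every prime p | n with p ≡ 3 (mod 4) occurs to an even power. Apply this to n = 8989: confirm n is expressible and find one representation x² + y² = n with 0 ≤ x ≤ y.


Step 1: Factor n = 8989 = 89 · 101.
Step 2: Check the mod-4 condition on each prime factor: 89 ≡ 1 (mod 4), exponent 1; 101 ≡ 1 (mod 4), exponent 1.
All primes ≡ 3 (mod 4) appear to even exponent (or don't appear), so by the two-squares theorem n IS expressible as a sum of two squares.
Step 3: Build a representation. Here n = 89 · 101 is a product of primes ≡ 1 (mod 4). Each prime p ≡ 1 (mod 4) is itself a sum of two squares; find a² by testing p − a² for a perfect square:
  89: 89 − 1² = 88, 89 − 2² = 85, 89 − 3² = 80, 89 − 4² = 73, 89 − 5² = 64 = 8² ⇒ 89 = 5² + 8².
  101: 101 − 1² = 100 = 10² ⇒ 101 = 1² + 10².
  Combine using the Brahmagupta–Fibonacci identity (a² + b²)(c² + d²) = (ac − bd)² + (ad + bc)² = (ac + bd)² + (ad − bc)²:
  89 · 101 = 8989: from (5² + 8²)(1² + 10²), take (5·1 − 8·10, 5·10 + 8·1) = (5 − 80, 50 + 8) = (-75, 58); dropping signs (only squares matter) gives (75, 58); check 75² + 58² = 5625 + 3364 = 8989 ✓.
Step 4: Order so x ≤ y and verify: 58² + 75² = 3364 + 5625 = 8989 = n. ✓

n = 8989 = 58² + 75² (one valid representation with x ≤ y).


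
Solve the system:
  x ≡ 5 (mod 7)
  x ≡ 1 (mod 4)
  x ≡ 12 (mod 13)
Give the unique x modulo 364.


Moduli 7, 4, 13 are pairwise coprime; by CRT there is a unique solution modulo M = 7 · 4 · 13 = 364.
Solve pairwise, accumulating the modulus:
  Start with x ≡ 5 (mod 7).
  Combine with x ≡ 1 (mod 4): since gcd(7, 4) = 1, we get a unique residue mod 28.
    Write x = 5 + 7·t and substitute into x ≡ 1 (mod 4): 7·t ≡ 1 − 5 = -4 (mod 4).
    Reduce coefficients mod 4: 3·t ≡ 0 (mod 4).
    The inverse of 3 mod 4 is 3 (since 3·3 = 9 = 2·4 + 1), so t ≡ 3·0 = 0 ≡ 0 (mod 4).
    Then x = 5 + 7·0 = 5, valid modulo lcm(7, 4) = 28: x ≡ 5 (mod 28).
  Combine with x ≡ 12 (mod 13): since gcd(28, 13) = 1, we get a unique residue mod 364.
    Write x = 5 + 28·t and substitute into x ≡ 12 (mod 13): 28·t ≡ 12 − 5 = 7 (mod 13).
    Reduce coefficients mod 13: 2·t ≡ 7 (mod 13).
    The inverse of 2 mod 13 is 7 (since 2·7 = 14 = 1·13 + 1), so t ≡ 7·7 = 49 ≡ 10 (mod 13).
    Then x = 5 + 28·10 = 285, valid modulo lcm(28, 13) = 364: x ≡ 285 (mod 364).
Verify: 285 mod 7 = 5 ✓, 285 mod 4 = 1 ✓, 285 mod 13 = 12 ✓.

x ≡ 285 (mod 364).


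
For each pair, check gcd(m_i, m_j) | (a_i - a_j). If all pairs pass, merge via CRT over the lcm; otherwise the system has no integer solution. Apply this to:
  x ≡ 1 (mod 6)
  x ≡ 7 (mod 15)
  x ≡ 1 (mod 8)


Moduli 6, 15, 8 are not pairwise coprime, so CRT works modulo lcm(m_i) when all pairwise compatibility conditions hold.
Pairwise compatibility: gcd(m_i, m_j) must divide a_i - a_j for every pair.
Merge one congruence at a time:
  Start: x ≡ 1 (mod 6).
  Combine with x ≡ 7 (mod 15): gcd(6, 15) = 3; 7 - 1 = 6, which IS divisible by 3, so compatible.
    Write x = 1 + 6·t and substitute into x ≡ 7 (mod 15): 6·t ≡ 7 − 1 = 6 (mod 15).
    Divide the congruence (and modulus) by g = 3: 2·t ≡ 2 (mod 5).
    The inverse of 2 mod 5 is 3 (since 2·3 = 6 = 1·5 + 1), so t ≡ 3·2 = 6 ≡ 1 (mod 5).
    Then x = 1 + 6·1 = 7, valid modulo lcm(6, 15) = 30: x ≡ 7 (mod 30).
  Combine with x ≡ 1 (mod 8): gcd(30, 8) = 2; 1 - 7 = -6, which IS divisible by 2, so compatible.
    Write x = 7 + 30·t and substitute into x ≡ 1 (mod 8): 30·t ≡ 1 − 7 = -6 (mod 8).
    Divide the congruence (and modulus) by g = 2: 15·t ≡ -3 (mod 4).
    Reduce coefficients mod 4: 3·t ≡ 1 (mod 4).
    The inverse of 3 mod 4 is 3 (since 3·3 = 9 = 2·4 + 1), so t ≡ 3·1 = 3 ≡ 3 (mod 4).
    Then x = 7 + 30·3 = 97, valid modulo lcm(30, 8) = 120: x ≡ 97 (mod 120).
Verify: 97 mod 6 = 1, 97 mod 15 = 7, 97 mod 8 = 1.

x ≡ 97 (mod 120).


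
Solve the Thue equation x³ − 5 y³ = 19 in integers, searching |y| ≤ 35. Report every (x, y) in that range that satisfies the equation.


The equation is x³ - 5y³ = 19. For fixed y, x³ = 5·y³ + 19, so a solution requires the RHS to be a perfect cube.
Strategy: iterate y from -35 to 35, compute RHS = 5·y³ + 19, and check whether it is a (positive or negative) perfect cube.
Check small values of y:
  y = 0: RHS = 19 is not a perfect cube.
  y = 1: RHS = 24 is not a perfect cube.
  y = -1: RHS = 14 is not a perfect cube.
  y = 2: RHS = 59 is not a perfect cube.
  y = -2: RHS = -21 is not a perfect cube.
  y = 3: RHS = 154 is not a perfect cube.
  y = -3: RHS = -116 is not a perfect cube.
Continuing the search up to |y| = 35 finds no solutions either.
No (x, y) in the scanned range satisfies the equation.

No integer solutions with |y| ≤ 35.


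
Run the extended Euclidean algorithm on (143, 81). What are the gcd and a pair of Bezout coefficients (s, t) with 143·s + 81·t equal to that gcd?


Euclidean algorithm on (143, 81) — divide until remainder is 0:
  143 = 1 · 81 + 62
  81 = 1 · 62 + 19
  62 = 3 · 19 + 5
  19 = 3 · 5 + 4
  5 = 1 · 4 + 1
  4 = 4 · 1 + 0
gcd(143, 81) = 1.
Track Bezout coefficients alongside the remainders: start with r₀ = 143 = a·1 + b·0 (s = 1, t = 0) and r₁ = 81 = a·0 + b·1 (s = 0, t = 1); each new remainder r_{k+1} = r_{k-1} − q_k·r_k inherits s_{k+1} = s_{k-1} − q_k·s_k, t_{k+1} = t_{k-1} − q_k·t_k, so r_k = a·s_k + b·t_k at every step:
  q = 1: r = 62, s = 1 − 1·0 = 1, t = 0 − 1·1 = -1  (check: 143·1 + 81·(-1) = 62)
  q = 1: r = 19, s = 0 − 1·1 = -1, t = 1 − 1·(-1) = 2  (check: 143·(-1) + 81·2 = 19)
  q = 3: r = 5, s = 1 − 3·(-1) = 4, t = -1 − 3·2 = -7  (check: 143·4 + 81·(-7) = 5)
  q = 3: r = 4, s = -1 − 3·4 = -13, t = 2 − 3·(-7) = 23  (check: 143·(-13) + 81·23 = 4)
  q = 1: r = 1, s = 4 − 1·(-13) = 17, t = -7 − 1·23 = -30  (check: 143·17 + 81·(-30) = 1)
The row with r = 1 (the gcd) gives the Bezout coefficients s = 17, t = -30.
Result: 143 · (17) + 81 · (-30) = 1.

gcd(143, 81) = 1; s = 17, t = -30 (check: 143·17 + 81·(-30) = 1).
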